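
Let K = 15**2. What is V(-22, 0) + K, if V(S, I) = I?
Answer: 225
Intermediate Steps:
K = 225
V(-22, 0) + K = 0 + 225 = 225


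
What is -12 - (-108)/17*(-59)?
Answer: -6576/17 ≈ -386.82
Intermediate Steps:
-12 - (-108)/17*(-59) = -12 - 9*(-12/17)*(-59) = -12 + (108/17)*(-59) = -12 - 6372/17 = -6576/17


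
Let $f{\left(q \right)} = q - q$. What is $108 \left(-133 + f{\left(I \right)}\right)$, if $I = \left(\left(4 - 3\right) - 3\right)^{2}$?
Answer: $-14364$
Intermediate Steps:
$I = 4$ ($I = \left(\left(4 - 3\right) - 3\right)^{2} = \left(1 - 3\right)^{2} = \left(-2\right)^{2} = 4$)
$f{\left(q \right)} = 0$
$108 \left(-133 + f{\left(I \right)}\right) = 108 \left(-133 + 0\right) = 108 \left(-133\right) = -14364$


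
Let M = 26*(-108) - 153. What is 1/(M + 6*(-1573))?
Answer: -1/12399 ≈ -8.0652e-5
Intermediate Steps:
M = -2961 (M = -2808 - 153 = -2961)
1/(M + 6*(-1573)) = 1/(-2961 + 6*(-1573)) = 1/(-2961 - 9438) = 1/(-12399) = -1/12399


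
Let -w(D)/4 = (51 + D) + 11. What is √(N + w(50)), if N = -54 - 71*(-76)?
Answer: √4894 ≈ 69.957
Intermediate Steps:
w(D) = -248 - 4*D (w(D) = -4*((51 + D) + 11) = -4*(62 + D) = -248 - 4*D)
N = 5342 (N = -54 + 5396 = 5342)
√(N + w(50)) = √(5342 + (-248 - 4*50)) = √(5342 + (-248 - 200)) = √(5342 - 448) = √4894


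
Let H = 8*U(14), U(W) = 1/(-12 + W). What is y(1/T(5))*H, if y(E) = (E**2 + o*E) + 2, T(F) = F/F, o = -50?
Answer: -188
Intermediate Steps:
T(F) = 1
H = 4 (H = 8/(-12 + 14) = 8/2 = 8*(1/2) = 4)
y(E) = 2 + E**2 - 50*E (y(E) = (E**2 - 50*E) + 2 = 2 + E**2 - 50*E)
y(1/T(5))*H = (2 + (1/1)**2 - 50/1)*4 = (2 + 1**2 - 50*1)*4 = (2 + 1 - 50)*4 = -47*4 = -188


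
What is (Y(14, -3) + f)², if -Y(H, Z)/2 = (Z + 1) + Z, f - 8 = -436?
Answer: 174724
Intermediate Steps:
f = -428 (f = 8 - 436 = -428)
Y(H, Z) = -2 - 4*Z (Y(H, Z) = -2*((Z + 1) + Z) = -2*((1 + Z) + Z) = -2*(1 + 2*Z) = -2 - 4*Z)
(Y(14, -3) + f)² = ((-2 - 4*(-3)) - 428)² = ((-2 + 12) - 428)² = (10 - 428)² = (-418)² = 174724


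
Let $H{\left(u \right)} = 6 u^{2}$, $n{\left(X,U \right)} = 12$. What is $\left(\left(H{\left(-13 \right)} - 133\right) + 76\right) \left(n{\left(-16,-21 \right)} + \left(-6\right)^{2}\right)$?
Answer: $45936$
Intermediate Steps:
$\left(\left(H{\left(-13 \right)} - 133\right) + 76\right) \left(n{\left(-16,-21 \right)} + \left(-6\right)^{2}\right) = \left(\left(6 \left(-13\right)^{2} - 133\right) + 76\right) \left(12 + \left(-6\right)^{2}\right) = \left(\left(6 \cdot 169 - 133\right) + 76\right) \left(12 + 36\right) = \left(\left(1014 - 133\right) + 76\right) 48 = \left(881 + 76\right) 48 = 957 \cdot 48 = 45936$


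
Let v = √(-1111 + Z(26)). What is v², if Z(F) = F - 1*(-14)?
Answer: -1071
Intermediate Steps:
Z(F) = 14 + F (Z(F) = F + 14 = 14 + F)
v = 3*I*√119 (v = √(-1111 + (14 + 26)) = √(-1111 + 40) = √(-1071) = 3*I*√119 ≈ 32.726*I)
v² = (3*I*√119)² = -1071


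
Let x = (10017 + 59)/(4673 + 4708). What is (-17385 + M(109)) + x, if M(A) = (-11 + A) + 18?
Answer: -161990413/9381 ≈ -17268.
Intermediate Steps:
M(A) = 7 + A
x = 10076/9381 ≈ 1.0741
(-17385 + M(109)) + x = (-17385 + (7 + 109)) + 10076/9381 = (-17385 + 116) + 10076/9381 = -17269 + 10076/9381 = -161990413/9381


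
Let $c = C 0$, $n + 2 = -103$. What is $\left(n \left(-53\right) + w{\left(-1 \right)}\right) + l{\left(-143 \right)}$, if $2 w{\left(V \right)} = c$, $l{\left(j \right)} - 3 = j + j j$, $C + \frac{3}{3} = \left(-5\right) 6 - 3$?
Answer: $25874$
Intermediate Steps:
$n = -105$ ($n = -2 - 103 = -105$)
$C = -34$ ($C = -1 - 33 = -34$)
$l{\left(j \right)} = 3 + j + j^{2}$ ($l{\left(j \right)} = 3 + \left(j + j j\right) = 3 + \left(j + j^{2}\right) = 3 + j + j^{2}$)
$c = 0$ ($c = \left(-34\right) 0 = 0$)
$w{\left(V \right)} = 0$ ($w{\left(V \right)} = \frac{1}{2} \cdot 0 = 0$)
$\left(n \left(-53\right) + w{\left(-1 \right)}\right) + l{\left(-143 \right)} = \left(\left(-105\right) \left(-53\right) + 0\right) + \left(3 - 143 + \left(-143\right)^{2}\right) = \left(5565 + 0\right) + \left(3 - 143 + 20449\right) = 5565 + 20309 = 25874$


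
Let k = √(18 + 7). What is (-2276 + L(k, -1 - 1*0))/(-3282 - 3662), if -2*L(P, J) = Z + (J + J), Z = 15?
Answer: 4565/13888 ≈ 0.32870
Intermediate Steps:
k = 5 (k = √25 = 5)
L(P, J) = -15/2 - J (L(P, J) = -(15 + (J + J))/2 = -(15 + 2*J)/2 = -15/2 - J)
(-2276 + L(k, -1 - 1*0))/(-3282 - 3662) = (-2276 + (-15/2 - (-1 - 1*0)))/(-3282 - 3662) = (-2276 + (-15/2 - (-1 + 0)))/(-6944) = (-2276 + (-15/2 - 1*(-1)))*(-1/6944) = (-2276 + (-15/2 + 1))*(-1/6944) = (-2276 - 13/2)*(-1/6944) = -4565/2*(-1/6944) = 4565/13888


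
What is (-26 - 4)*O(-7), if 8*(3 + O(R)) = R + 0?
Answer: 465/4 ≈ 116.25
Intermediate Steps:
O(R) = -3 + R/8 (O(R) = -3 + (R + 0)/8 = -3 + R/8)
(-26 - 4)*O(-7) = (-26 - 4)*(-3 + (⅛)*(-7)) = -30*(-3 - 7/8) = -30*(-31/8) = 465/4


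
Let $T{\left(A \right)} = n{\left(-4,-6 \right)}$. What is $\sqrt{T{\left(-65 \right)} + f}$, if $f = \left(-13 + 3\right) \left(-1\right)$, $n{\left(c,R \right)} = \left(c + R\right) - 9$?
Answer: $3 i \approx 3.0 i$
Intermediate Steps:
$n{\left(c,R \right)} = -9 + R + c$ ($n{\left(c,R \right)} = \left(R + c\right) - 9 = -9 + R + c$)
$f = 10$ ($f = \left(-10\right) \left(-1\right) = 10$)
$T{\left(A \right)} = -19$ ($T{\left(A \right)} = -9 - 6 - 4 = -19$)
$\sqrt{T{\left(-65 \right)} + f} = \sqrt{-19 + 10} = \sqrt{-9} = 3 i$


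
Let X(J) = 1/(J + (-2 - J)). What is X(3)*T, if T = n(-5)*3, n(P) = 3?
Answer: -9/2 ≈ -4.5000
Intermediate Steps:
T = 9 (T = 3*3 = 9)
X(J) = -½ (X(J) = 1/(-2) = -½)
X(3)*T = -½*9 = -9/2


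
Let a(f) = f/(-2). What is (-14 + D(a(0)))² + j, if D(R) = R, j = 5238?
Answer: 5434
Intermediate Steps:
a(f) = -f/2 (a(f) = f*(-½) = -f/2)
(-14 + D(a(0)))² + j = (-14 - ½*0)² + 5238 = (-14 + 0)² + 5238 = (-14)² + 5238 = 196 + 5238 = 5434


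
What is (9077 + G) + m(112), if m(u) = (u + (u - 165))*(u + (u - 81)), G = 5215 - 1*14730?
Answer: 7999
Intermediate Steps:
G = -9515 (G = 5215 - 14730 = -9515)
m(u) = (-165 + 2*u)*(-81 + 2*u) (m(u) = (u + (-165 + u))*(u + (-81 + u)) = (-165 + 2*u)*(-81 + 2*u))
(9077 + G) + m(112) = (9077 - 9515) + (13365 - 492*112 + 4*112**2) = -438 + (13365 - 55104 + 4*12544) = -438 + (13365 - 55104 + 50176) = -438 + 8437 = 7999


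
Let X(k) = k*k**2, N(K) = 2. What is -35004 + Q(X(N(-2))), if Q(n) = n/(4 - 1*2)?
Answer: -35000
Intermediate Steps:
X(k) = k**3
Q(n) = n/2 (Q(n) = n/(4 - 2) = n/2)
-35004 + Q(X(N(-2))) = -35004 + (1/2)*2**3 = -35004 + (1/2)*8 = -35004 + 4 = -35000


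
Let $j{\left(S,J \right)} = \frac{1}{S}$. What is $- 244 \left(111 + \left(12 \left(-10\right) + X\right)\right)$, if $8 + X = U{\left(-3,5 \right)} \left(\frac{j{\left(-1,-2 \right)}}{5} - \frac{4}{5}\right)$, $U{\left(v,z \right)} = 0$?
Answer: $4148$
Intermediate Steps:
$X = -8$ ($X = -8 + 0 \left(\frac{1}{\left(-1\right) 5} - \frac{4}{5}\right) = -8 + 0 \left(\left(-1\right) \frac{1}{5} - \frac{4}{5}\right) = -8 + 0 \left(- \frac{1}{5} - \frac{4}{5}\right) = -8 + 0 \left(-1\right) = -8 + 0 = -8$)
$- 244 \left(111 + \left(12 \left(-10\right) + X\right)\right) = - 244 \left(111 + \left(12 \left(-10\right) - 8\right)\right) = - 244 \left(111 - 128\right) = \left(-244\right) \left(-17\right) = 4148$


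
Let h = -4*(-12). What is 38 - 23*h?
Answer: -1066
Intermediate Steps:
h = 48
38 - 23*h = 38 - 23*48 = 38 - 1104 = -1066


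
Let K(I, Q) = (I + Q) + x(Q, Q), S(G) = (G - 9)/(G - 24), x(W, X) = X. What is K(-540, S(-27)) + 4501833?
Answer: 76522005/17 ≈ 4.5013e+6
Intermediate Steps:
S(G) = (-9 + G)/(-24 + G)
K(I, Q) = I + 2*Q (K(I, Q) = (I + Q) + Q = I + 2*Q)
K(-540, S(-27)) + 4501833 = (-540 + 2*((-9 - 27)/(-24 - 27))) + 4501833 = (-540 + 2*(-36/(-51))) + 4501833 = (-540 + 2*(-1/51*(-36))) + 4501833 = (-540 + 2*(12/17)) + 4501833 = (-540 + 24/17) + 4501833 = -9156/17 + 4501833 = 76522005/17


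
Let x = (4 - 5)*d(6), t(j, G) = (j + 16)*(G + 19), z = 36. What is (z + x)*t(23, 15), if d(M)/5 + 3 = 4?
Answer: 41106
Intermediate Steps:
d(M) = 5 (d(M) = -15 + 5*4 = -15 + 20 = 5)
t(j, G) = (16 + j)*(19 + G)
x = -5 (x = (4 - 5)*5 = -1*5 = -5)
(z + x)*t(23, 15) = (36 - 5)*(304 + 16*15 + 19*23 + 15*23) = 31*(304 + 240 + 437 + 345) = 31*1326 = 41106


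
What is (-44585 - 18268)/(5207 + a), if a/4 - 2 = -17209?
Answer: 20951/21207 ≈ 0.98793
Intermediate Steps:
a = -68828 (a = 8 + 4*(-17209) = 8 - 68836 = -68828)
(-44585 - 18268)/(5207 + a) = (-44585 - 18268)/(5207 - 68828) = -62853/(-63621) = -62853*(-1/63621) = 20951/21207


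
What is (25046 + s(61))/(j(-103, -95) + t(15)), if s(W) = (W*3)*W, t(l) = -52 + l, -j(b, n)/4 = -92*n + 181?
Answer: -36209/35721 ≈ -1.0137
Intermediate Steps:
j(b, n) = -724 + 368*n (j(b, n) = -4*(-92*n + 181) = -4*(181 - 92*n) = -724 + 368*n)
s(W) = 3*W² (s(W) = (3*W)*W = 3*W²)
(25046 + s(61))/(j(-103, -95) + t(15)) = (25046 + 3*61²)/((-724 + 368*(-95)) + (-52 + 15)) = (25046 + 3*3721)/((-724 - 34960) - 37) = (25046 + 11163)/(-35684 - 37) = 36209/(-35721) = 36209*(-1/35721) = -36209/35721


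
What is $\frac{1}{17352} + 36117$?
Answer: $\frac{626702185}{17352} \approx 36117.0$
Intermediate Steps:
$\frac{1}{17352} + 36117 = \frac{626702185}{17352}$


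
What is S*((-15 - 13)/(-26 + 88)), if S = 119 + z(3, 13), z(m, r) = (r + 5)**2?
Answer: -6202/31 ≈ -200.06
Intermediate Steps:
z(m, r) = (5 + r)**2
S = 443 (S = 119 + (5 + 13)**2 = 119 + 18**2 = 119 + 324 = 443)
S*((-15 - 13)/(-26 + 88)) = 443*((-15 - 13)/(-26 + 88)) = 443*(-28/62) = 443*(-28*1/62) = 443*(-14/31) = -6202/31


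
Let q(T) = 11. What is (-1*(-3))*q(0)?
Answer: 33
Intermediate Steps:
(-1*(-3))*q(0) = -1*(-3)*11 = 3*11 = 33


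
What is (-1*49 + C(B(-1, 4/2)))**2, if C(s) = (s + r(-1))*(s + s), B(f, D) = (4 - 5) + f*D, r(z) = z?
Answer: 625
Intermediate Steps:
B(f, D) = -1 + D*f
C(s) = 2*s*(-1 + s) (C(s) = (s - 1)*(s + s) = (-1 + s)*(2*s) = 2*s*(-1 + s))
(-1*49 + C(B(-1, 4/2)))**2 = (-1*49 + 2*(-1 + (4/2)*(-1))*(-1 + (-1 + (4/2)*(-1))))**2 = (-49 + 2*(-1 + (4*(1/2))*(-1))*(-1 + (-1 + (4*(1/2))*(-1))))**2 = (-49 + 2*(-1 + 2*(-1))*(-1 + (-1 + 2*(-1))))**2 = (-49 + 2*(-1 - 2)*(-1 + (-1 - 2)))**2 = (-49 + 2*(-3)*(-1 - 3))**2 = (-49 + 2*(-3)*(-4))**2 = (-49 + 24)**2 = (-25)**2 = 625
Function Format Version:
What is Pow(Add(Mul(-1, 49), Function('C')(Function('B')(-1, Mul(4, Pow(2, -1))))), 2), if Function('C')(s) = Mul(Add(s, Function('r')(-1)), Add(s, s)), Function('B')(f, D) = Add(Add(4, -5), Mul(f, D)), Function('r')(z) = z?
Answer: 625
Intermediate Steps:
Function('B')(f, D) = Add(-1, Mul(D, f))
Function('C')(s) = Mul(2, s, Add(-1, s)) (Function('C')(s) = Mul(Add(s, -1), Add(s, s)) = Mul(Add(-1, s), Mul(2, s)) = Mul(2, s, Add(-1, s)))
Pow(Add(Mul(-1, 49), Function('C')(Function('B')(-1, Mul(4, Pow(2, -1))))), 2) = Pow(Add(Mul(-1, 49), Mul(2, Add(-1, Mul(Mul(4, Pow(2, -1)), -1)), Add(-1, Add(-1, Mul(Mul(4, Pow(2, -1)), -1))))), 2) = Pow(Add(-49, Mul(2, Add(-1, Mul(Mul(4, Rational(1, 2)), -1)), Add(-1, Add(-1, Mul(Mul(4, Rational(1, 2)), -1))))), 2) = Pow(Add(-49, Mul(2, Add(-1, Mul(2, -1)), Add(-1, Add(-1, Mul(2, -1))))), 2) = Pow(Add(-49, Mul(2, Add(-1, -2), Add(-1, Add(-1, -2)))), 2) = Pow(Add(-49, Mul(2, -3, Add(-1, -3))), 2) = Pow(Add(-49, Mul(2, -3, -4)), 2) = Pow(Add(-49, 24), 2) = Pow(-25, 2) = 625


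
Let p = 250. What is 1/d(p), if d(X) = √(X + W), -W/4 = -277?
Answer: √1358/1358 ≈ 0.027136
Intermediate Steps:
W = 1108 (W = -4*(-277) = 1108)
d(X) = √(1108 + X) (d(X) = √(X + 1108) = √(1108 + X))
1/d(p) = 1/(√(1108 + 250)) = 1/(√1358) = √1358/1358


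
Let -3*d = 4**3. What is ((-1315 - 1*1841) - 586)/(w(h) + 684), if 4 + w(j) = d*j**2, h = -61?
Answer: 5613/118052 ≈ 0.047547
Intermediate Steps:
d = -64/3 (d = -1/3*4**3 = -1/3*64 = -64/3 ≈ -21.333)
w(j) = -4 - 64*j**2/3
((-1315 - 1*1841) - 586)/(w(h) + 684) = ((-1315 - 1*1841) - 586)/((-4 - 64/3*(-61)**2) + 684) = ((-1315 - 1841) - 586)/((-4 - 64/3*3721) + 684) = (-3156 - 586)/((-4 - 238144/3) + 684) = -3742/(-238156/3 + 684) = -3742/(-236104/3) = -3742*(-3/236104) = 5613/118052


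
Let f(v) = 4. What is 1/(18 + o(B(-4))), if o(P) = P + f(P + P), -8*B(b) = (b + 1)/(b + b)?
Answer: 64/1405 ≈ 0.045552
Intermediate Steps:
B(b) = -(1 + b)/(16*b) (B(b) = -(b + 1)/(8*(b + b)) = -(1 + b)/(8*(2*b)) = -(1 + b)*1/(2*b)/8 = -(1 + b)/(16*b))
o(P) = 4 + P (o(P) = P + 4 = 4 + P)
1/(18 + o(B(-4))) = 1/(18 + (4 + (1/16)*(-1 - 1*(-4))/(-4))) = 1/(18 + (4 + (1/16)*(-¼)*(-1 + 4))) = 1/(18 + (4 + (1/16)*(-¼)*3)) = 1/(18 + (4 - 3/64)) = 1/(18 + 253/64) = 1/(1405/64) = 64/1405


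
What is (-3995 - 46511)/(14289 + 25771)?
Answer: -25253/20030 ≈ -1.2608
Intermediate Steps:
(-3995 - 46511)/(14289 + 25771) = -50506/40060 = -50506*1/40060 = -25253/20030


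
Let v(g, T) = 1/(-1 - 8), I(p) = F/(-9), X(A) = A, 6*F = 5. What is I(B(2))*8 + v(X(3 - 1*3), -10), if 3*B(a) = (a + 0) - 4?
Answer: -23/27 ≈ -0.85185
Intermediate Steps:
F = 5/6 (F = (1/6)*5 = 5/6 ≈ 0.83333)
B(a) = -4/3 + a/3 (B(a) = ((a + 0) - 4)/3 = (a - 4)/3 = (-4 + a)/3 = -4/3 + a/3)
I(p) = -5/54 (I(p) = (5/6)/(-9) = (5/6)*(-1/9) = -5/54)
v(g, T) = -1/9 (v(g, T) = 1/(-9) = -1/9)
I(B(2))*8 + v(X(3 - 1*3), -10) = -5/54*8 - 1/9 = -20/27 - 1/9 = -23/27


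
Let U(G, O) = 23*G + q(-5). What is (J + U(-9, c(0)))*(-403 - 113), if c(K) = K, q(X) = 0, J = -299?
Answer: 261096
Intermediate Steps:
U(G, O) = 23*G (U(G, O) = 23*G + 0 = 23*G)
(J + U(-9, c(0)))*(-403 - 113) = (-299 + 23*(-9))*(-403 - 113) = (-299 - 207)*(-516) = -506*(-516) = 261096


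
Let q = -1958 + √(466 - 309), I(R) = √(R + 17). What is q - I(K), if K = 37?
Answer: -1958 + √157 - 3*√6 ≈ -1952.8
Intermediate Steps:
I(R) = √(17 + R)
q = -1958 + √157 ≈ -1945.5
q - I(K) = (-1958 + √157) - √(17 + 37) = (-1958 + √157) - √54 = (-1958 + √157) - 3*√6 = -1958 + √157 - 3*√6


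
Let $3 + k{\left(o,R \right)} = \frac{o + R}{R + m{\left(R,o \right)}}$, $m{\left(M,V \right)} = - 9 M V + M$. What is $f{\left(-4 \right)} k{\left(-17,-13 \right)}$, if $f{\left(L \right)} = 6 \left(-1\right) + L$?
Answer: $\frac{12030}{403} \approx 29.851$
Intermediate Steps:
$f{\left(L \right)} = -6 + L$
$m{\left(M,V \right)} = M - 9 M V$ ($m{\left(M,V \right)} = - 9 M V + M = M - 9 M V$)
$k{\left(o,R \right)} = -3 + \frac{R + o}{R + R \left(1 - 9 o\right)}$ ($k{\left(o,R \right)} = -3 + \frac{o + R}{R + R \left(1 - 9 o\right)} = -3 + \frac{R + o}{R + R \left(1 - 9 o\right)}$)
$f{\left(-4 \right)} k{\left(-17,-13 \right)} = \left(-6 - 4\right) \frac{\left(-1\right) \left(-17\right) + 5 \left(-13\right) - \left(-351\right) \left(-17\right)}{\left(-13\right) \left(-2 + 9 \left(-17\right)\right)} = - 10 \left(- \frac{17 - 65 - 5967}{13 \left(-2 - 153\right)}\right) = - 10 \left(\left(- \frac{1}{13}\right) \frac{1}{-155} \left(-6015\right)\right) = - 10 \left(\left(- \frac{1}{13}\right) \left(- \frac{1}{155}\right) \left(-6015\right)\right) = \left(-10\right) \left(- \frac{1203}{403}\right) = \frac{12030}{403}$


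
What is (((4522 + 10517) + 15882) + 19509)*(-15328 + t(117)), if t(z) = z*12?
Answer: -702187320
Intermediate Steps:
t(z) = 12*z
(((4522 + 10517) + 15882) + 19509)*(-15328 + t(117)) = (((4522 + 10517) + 15882) + 19509)*(-15328 + 12*117) = ((15039 + 15882) + 19509)*(-15328 + 1404) = (30921 + 19509)*(-13924) = 50430*(-13924) = -702187320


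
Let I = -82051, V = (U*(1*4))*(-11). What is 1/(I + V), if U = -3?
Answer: -1/81919 ≈ -1.2207e-5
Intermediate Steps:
V = 132 (V = -3*4*(-11) = -12*(-11) = 132)
1/(I + V) = 1/(-82051 + 132) = 1/(-81919) = -1/81919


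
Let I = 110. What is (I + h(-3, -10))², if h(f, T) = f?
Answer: 11449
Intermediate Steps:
(I + h(-3, -10))² = (110 - 3)² = 107² = 11449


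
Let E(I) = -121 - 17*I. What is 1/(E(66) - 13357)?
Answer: -1/14600 ≈ -6.8493e-5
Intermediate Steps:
E(I) = -121 - 17*I
1/(E(66) - 13357) = 1/((-121 - 17*66) - 13357) = 1/((-121 - 1122) - 13357) = 1/(-1243 - 13357) = 1/(-14600) = -1/14600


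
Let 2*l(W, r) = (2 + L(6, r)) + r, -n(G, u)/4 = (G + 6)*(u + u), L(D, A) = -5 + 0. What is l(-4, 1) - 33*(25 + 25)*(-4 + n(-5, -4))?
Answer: -46201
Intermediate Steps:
L(D, A) = -5
n(G, u) = -8*u*(6 + G) (n(G, u) = -4*(G + 6)*(u + u) = -4*(6 + G)*2*u = -8*u*(6 + G))
l(W, r) = -3/2 + r/2 (l(W, r) = ((2 - 5) + r)/2 = (-3 + r)/2 = -3/2 + r/2)
l(-4, 1) - 33*(25 + 25)*(-4 + n(-5, -4)) = (-3/2 + (½)*1) - 33*(25 + 25)*(-4 - 8*(-4)*(6 - 5)) = (-3/2 + ½) - 1650*(-4 - 8*(-4)*1) = -1 - 1650*(-4 + 32) = -1 - 1650*28 = -1 - 33*1400 = -1 - 46200 = -46201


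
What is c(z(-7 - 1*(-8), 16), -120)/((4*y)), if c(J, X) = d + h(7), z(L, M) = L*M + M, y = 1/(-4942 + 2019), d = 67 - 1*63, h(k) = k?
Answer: -32153/4 ≈ -8038.3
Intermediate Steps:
d = 4 (d = 67 - 63 = 4)
y = -1/2923 (y = 1/(-2923) = -1/2923 ≈ -0.00034211)
z(L, M) = M + L*M
c(J, X) = 11 (c(J, X) = 4 + 7 = 11)
c(z(-7 - 1*(-8), 16), -120)/((4*y)) = 11/((4*(-1/2923))) = 11/(-4/2923) = 11*(-2923/4) = -32153/4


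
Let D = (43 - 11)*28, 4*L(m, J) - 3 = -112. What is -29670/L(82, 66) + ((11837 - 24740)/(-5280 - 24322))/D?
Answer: 3147797568987/2891049728 ≈ 1088.8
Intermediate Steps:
L(m, J) = -109/4 (L(m, J) = 3/4 + (1/4)*(-112) = 3/4 - 28 = -109/4)
D = 896 (D = 32*28 = 896)
-29670/L(82, 66) + ((11837 - 24740)/(-5280 - 24322))/D = -29670/(-109/4) + ((11837 - 24740)/(-5280 - 24322))/896 = -29670*(-4/109) - 12903/(-29602)*(1/896) = 118680/109 - 12903*(-1/29602)*(1/896) = 118680/109 + (12903/29602)*(1/896) = 118680/109 + 12903/26523392 = 3147797568987/2891049728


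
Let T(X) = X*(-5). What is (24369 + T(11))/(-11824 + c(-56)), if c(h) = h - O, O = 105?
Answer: -24314/11985 ≈ -2.0287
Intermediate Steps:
T(X) = -5*X
c(h) = -105 + h (c(h) = h - 1*105 = h - 105 = -105 + h)
(24369 + T(11))/(-11824 + c(-56)) = (24369 - 5*11)/(-11824 + (-105 - 56)) = (24369 - 55)/(-11824 - 161) = 24314/(-11985) = 24314*(-1/11985) = -24314/11985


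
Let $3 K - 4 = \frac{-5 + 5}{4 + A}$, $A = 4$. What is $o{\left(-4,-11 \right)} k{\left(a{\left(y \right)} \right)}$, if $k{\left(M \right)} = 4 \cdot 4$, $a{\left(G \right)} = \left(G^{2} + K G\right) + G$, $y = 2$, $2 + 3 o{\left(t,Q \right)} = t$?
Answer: $-32$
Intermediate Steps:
$o{\left(t,Q \right)} = - \frac{2}{3} + \frac{t}{3}$
$K = \frac{4}{3}$ ($K = \frac{4}{3} + \frac{\left(-5 + 5\right) \frac{1}{4 + 4}}{3} = \frac{4}{3} + \frac{0 \cdot \frac{1}{8}}{3} = \frac{4}{3} + \frac{1}{3} \cdot 0 = \frac{4}{3} + 0 = \frac{4}{3} \approx 1.3333$)
$a{\left(G \right)} = G^{2} + \frac{7 G}{3}$ ($a{\left(G \right)} = \left(G^{2} + \frac{4 G}{3}\right) + G = G^{2} + \frac{7 G}{3}$)
$k{\left(M \right)} = 16$
$o{\left(-4,-11 \right)} k{\left(a{\left(y \right)} \right)} = \left(- \frac{2}{3} + \frac{1}{3} \left(-4\right)\right) 16 = \left(- \frac{2}{3} - \frac{4}{3}\right) 16 = \left(-2\right) 16 = -32$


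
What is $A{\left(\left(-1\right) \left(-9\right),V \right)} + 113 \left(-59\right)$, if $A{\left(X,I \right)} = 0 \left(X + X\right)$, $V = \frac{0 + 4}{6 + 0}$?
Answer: $-6667$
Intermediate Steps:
$V = \frac{2}{3}$ ($V = \frac{4}{6} = 4 \cdot \frac{1}{6} = \frac{2}{3} \approx 0.66667$)
$A{\left(X,I \right)} = 0$ ($A{\left(X,I \right)} = 0 \cdot 2 X = 0$)
$A{\left(\left(-1\right) \left(-9\right),V \right)} + 113 \left(-59\right) = 0 + 113 \left(-59\right) = 0 - 6667 = -6667$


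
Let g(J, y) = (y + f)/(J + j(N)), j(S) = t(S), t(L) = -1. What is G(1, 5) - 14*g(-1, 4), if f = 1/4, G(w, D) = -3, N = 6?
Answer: 107/4 ≈ 26.750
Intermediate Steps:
j(S) = -1
f = 1/4 ≈ 0.25000
g(J, y) = (1/4 + y)/(-1 + J) (g(J, y) = (y + 1/4)/(J - 1) = (1/4 + y)/(-1 + J))
G(1, 5) - 14*g(-1, 4) = -3 - 14*(1/4 + 4)/(-1 - 1) = -3 - 14*17/((-2)*4) = -3 - (-7)*17/4 = -3 - 14*(-17/8) = -3 + 119/4 = 107/4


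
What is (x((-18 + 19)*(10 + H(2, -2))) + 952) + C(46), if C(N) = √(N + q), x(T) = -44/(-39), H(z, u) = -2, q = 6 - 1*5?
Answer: 37172/39 + √47 ≈ 959.98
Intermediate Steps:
q = 1 (q = 6 - 5 = 1)
x(T) = 44/39 (x(T) = -44*(-1/39) = 44/39)
C(N) = √(1 + N) (C(N) = √(N + 1) = √(1 + N))
(x((-18 + 19)*(10 + H(2, -2))) + 952) + C(46) = (44/39 + 952) + √(1 + 46) = 37172/39 + √47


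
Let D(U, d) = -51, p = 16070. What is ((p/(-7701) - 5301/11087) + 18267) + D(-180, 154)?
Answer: 1555081068101/85380987 ≈ 18213.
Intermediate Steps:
((p/(-7701) - 5301/11087) + 18267) + D(-180, 154) = ((16070/(-7701) - 5301/11087) + 18267) - 51 = ((16070*(-1/7701) - 5301*1/11087) + 18267) - 51 = ((-16070/7701 - 5301/11087) + 18267) - 51 = (-218991091/85380987 + 18267) - 51 = 1559435498438/85380987 - 51 = 1555081068101/85380987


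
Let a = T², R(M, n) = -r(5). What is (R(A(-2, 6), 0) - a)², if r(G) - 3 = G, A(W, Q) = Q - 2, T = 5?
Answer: 1089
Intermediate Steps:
A(W, Q) = -2 + Q
r(G) = 3 + G
R(M, n) = -8 (R(M, n) = -(3 + 5) = -1*8 = -8)
a = 25 (a = 5² = 25)
(R(A(-2, 6), 0) - a)² = (-8 - 1*25)² = (-8 - 25)² = (-33)² = 1089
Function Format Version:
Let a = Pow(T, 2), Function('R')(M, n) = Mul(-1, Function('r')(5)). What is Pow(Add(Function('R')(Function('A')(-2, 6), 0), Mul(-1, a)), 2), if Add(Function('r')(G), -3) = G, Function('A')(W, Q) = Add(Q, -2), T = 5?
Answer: 1089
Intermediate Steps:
Function('A')(W, Q) = Add(-2, Q)
Function('r')(G) = Add(3, G)
Function('R')(M, n) = -8 (Function('R')(M, n) = Mul(-1, Add(3, 5)) = Mul(-1, 8) = -8)
a = 25 (a = Pow(5, 2) = 25)
Pow(Add(Function('R')(Function('A')(-2, 6), 0), Mul(-1, a)), 2) = Pow(Add(-8, Mul(-1, 25)), 2) = Pow(Add(-8, -25), 2) = Pow(-33, 2) = 1089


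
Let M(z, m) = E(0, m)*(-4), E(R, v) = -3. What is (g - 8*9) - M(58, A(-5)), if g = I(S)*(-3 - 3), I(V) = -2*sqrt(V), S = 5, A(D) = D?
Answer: -84 + 12*sqrt(5) ≈ -57.167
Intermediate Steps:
M(z, m) = 12 (M(z, m) = -3*(-4) = 12)
g = 12*sqrt(5) (g = (-2*sqrt(5))*(-3 - 3) = -2*sqrt(5)*(-6) = 12*sqrt(5) ≈ 26.833)
(g - 8*9) - M(58, A(-5)) = (12*sqrt(5) - 8*9) - 1*12 = (12*sqrt(5) - 72) - 12 = (-72 + 12*sqrt(5)) - 12 = -84 + 12*sqrt(5)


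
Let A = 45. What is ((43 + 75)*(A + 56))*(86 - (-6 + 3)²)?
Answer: 917686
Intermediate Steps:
((43 + 75)*(A + 56))*(86 - (-6 + 3)²) = ((43 + 75)*(45 + 56))*(86 - (-6 + 3)²) = (118*101)*(86 - 1*(-3)²) = 11918*(86 - 1*9) = 11918*(86 - 9) = 11918*77 = 917686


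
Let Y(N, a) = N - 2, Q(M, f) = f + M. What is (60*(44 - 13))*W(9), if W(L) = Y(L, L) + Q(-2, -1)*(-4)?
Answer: 35340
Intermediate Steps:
Q(M, f) = M + f
Y(N, a) = -2 + N
W(L) = 10 + L (W(L) = (-2 + L) + (-2 - 1)*(-4) = (-2 + L) - 3*(-4) = (-2 + L) + 12 = 10 + L)
(60*(44 - 13))*W(9) = (60*(44 - 13))*(10 + 9) = (60*31)*19 = 1860*19 = 35340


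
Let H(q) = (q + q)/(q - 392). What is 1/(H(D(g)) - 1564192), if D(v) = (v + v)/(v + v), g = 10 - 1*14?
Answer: -391/611599074 ≈ -6.3931e-7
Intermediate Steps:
g = -4 (g = 10 - 14 = -4)
D(v) = 1 (D(v) = (2*v)/((2*v)) = (1/(2*v))*(2*v) = 1)
H(q) = 2*q/(-392 + q) (H(q) = (2*q)/(-392 + q) = 2*q/(-392 + q))
1/(H(D(g)) - 1564192) = 1/(2*1/(-392 + 1) - 1564192) = 1/(2*1/(-391) - 1564192) = 1/(2*1*(-1/391) - 1564192) = 1/(-2/391 - 1564192) = 1/(-611599074/391) = -391/611599074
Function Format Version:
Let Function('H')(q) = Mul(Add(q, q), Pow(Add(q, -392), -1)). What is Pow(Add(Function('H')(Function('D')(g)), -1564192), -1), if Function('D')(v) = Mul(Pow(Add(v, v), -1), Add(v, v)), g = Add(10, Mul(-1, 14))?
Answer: Rational(-391, 611599074) ≈ -6.3931e-7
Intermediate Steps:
g = -4 (g = Add(10, -14) = -4)
Function('D')(v) = 1 (Function('D')(v) = Mul(Pow(Mul(2, v), -1), Mul(2, v)) = Mul(Mul(Rational(1, 2), Pow(v, -1)), Mul(2, v)) = 1)
Function('H')(q) = Mul(2, q, Pow(Add(-392, q), -1)) (Function('H')(q) = Mul(Mul(2, q), Pow(Add(-392, q), -1)) = Mul(2, q, Pow(Add(-392, q), -1)))
Pow(Add(Function('H')(Function('D')(g)), -1564192), -1) = Pow(Add(Mul(2, 1, Pow(Add(-392, 1), -1)), -1564192), -1) = Pow(Add(Mul(2, 1, Pow(-391, -1)), -1564192), -1) = Pow(Add(Mul(2, 1, Rational(-1, 391)), -1564192), -1) = Pow(Add(Rational(-2, 391), -1564192), -1) = Pow(Rational(-611599074, 391), -1) = Rational(-391, 611599074)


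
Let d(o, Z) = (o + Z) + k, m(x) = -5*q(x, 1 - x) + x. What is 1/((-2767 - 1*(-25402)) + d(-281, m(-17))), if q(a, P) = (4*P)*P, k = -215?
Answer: 1/15642 ≈ 6.3930e-5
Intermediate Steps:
q(a, P) = 4*P²
m(x) = x - 20*(1 - x)² (m(x) = -20*(1 - x)² + x = x - 20*(1 - x)²)
d(o, Z) = -215 + Z + o (d(o, Z) = (o + Z) - 215 = (Z + o) - 215 = -215 + Z + o)
1/((-2767 - 1*(-25402)) + d(-281, m(-17))) = 1/((-2767 - 1*(-25402)) + (-215 + (-17 - 20*(-1 - 17)²) - 281)) = 1/((-2767 + 25402) + (-215 + (-17 - 20*(-18)²) - 281)) = 1/(22635 + (-215 + (-17 - 20*324) - 281)) = 1/(22635 + (-215 + (-17 - 6480) - 281)) = 1/(22635 + (-215 - 6497 - 281)) = 1/(22635 - 6993) = 1/15642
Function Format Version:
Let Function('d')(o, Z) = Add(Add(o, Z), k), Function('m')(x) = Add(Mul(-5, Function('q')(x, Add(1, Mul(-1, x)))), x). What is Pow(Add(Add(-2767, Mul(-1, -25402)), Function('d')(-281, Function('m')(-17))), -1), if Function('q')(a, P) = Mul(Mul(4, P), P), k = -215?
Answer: Rational(1, 15642) ≈ 6.3930e-5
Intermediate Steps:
Function('q')(a, P) = Mul(4, Pow(P, 2))
Function('m')(x) = Add(x, Mul(-20, Pow(Add(1, Mul(-1, x)), 2))) (Function('m')(x) = Add(Mul(-5, Mul(4, Pow(Add(1, Mul(-1, x)), 2))), x) = Add(Mul(-20, Pow(Add(1, Mul(-1, x)), 2)), x) = Add(x, Mul(-20, Pow(Add(1, Mul(-1, x)), 2))))
Function('d')(o, Z) = Add(-215, Z, o) (Function('d')(o, Z) = Add(Add(o, Z), -215) = Add(Add(Z, o), -215) = Add(-215, Z, o))
Pow(Add(Add(-2767, Mul(-1, -25402)), Function('d')(-281, Function('m')(-17))), -1) = Pow(Add(Add(-2767, Mul(-1, -25402)), Add(-215, Add(-17, Mul(-20, Pow(Add(-1, -17), 2))), -281)), -1) = Pow(Add(Add(-2767, 25402), Add(-215, Add(-17, Mul(-20, Pow(-18, 2))), -281)), -1) = Pow(Add(22635, Add(-215, Add(-17, Mul(-20, 324)), -281)), -1) = Pow(Add(22635, Add(-215, Add(-17, -6480), -281)), -1) = Pow(Add(22635, Add(-215, -6497, -281)), -1) = Pow(Add(22635, -6993), -1) = Pow(15642, -1) = Rational(1, 15642)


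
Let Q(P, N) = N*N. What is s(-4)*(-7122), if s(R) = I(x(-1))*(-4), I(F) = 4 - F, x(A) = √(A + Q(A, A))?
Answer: 113952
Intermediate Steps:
Q(P, N) = N²
x(A) = √(A + A²)
s(R) = -16 (s(R) = (4 - √(-(1 - 1)))*(-4) = (4 - √(-1*0))*(-4) = (4 - √0)*(-4) = (4 - 1*0)*(-4) = (4 + 0)*(-4) = 4*(-4) = -16)
s(-4)*(-7122) = -16*(-7122) = 113952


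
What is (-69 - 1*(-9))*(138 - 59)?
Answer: -4740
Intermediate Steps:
(-69 - 1*(-9))*(138 - 59) = (-69 + 9)*79 = -60*79 = -4740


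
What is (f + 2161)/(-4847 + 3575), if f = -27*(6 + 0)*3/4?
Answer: -4079/2544 ≈ -1.6034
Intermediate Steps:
f = -243/2 (f = -162*3*(1/4) = -162*3/4 = -27*9/2 = -243/2 ≈ -121.50)
(f + 2161)/(-4847 + 3575) = (-243/2 + 2161)/(-4847 + 3575) = (4079/2)/(-1272) = (4079/2)*(-1/1272) = -4079/2544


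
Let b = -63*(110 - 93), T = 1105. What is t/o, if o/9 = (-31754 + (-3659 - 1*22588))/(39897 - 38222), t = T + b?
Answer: -56950/522009 ≈ -0.10910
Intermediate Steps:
b = -1071 (b = -63*17 = -1071)
t = 34 (t = 1105 - 1071 = 34)
o = -522009/1675 (o = 9*((-31754 + (-3659 - 1*22588))/(39897 - 38222)) = 9*((-31754 + (-3659 - 22588))/1675) = 9*((-31754 - 26247)*(1/1675)) = 9*(-58001*1/1675) = 9*(-58001/1675) = -522009/1675 ≈ -311.65)
t/o = 34/(-522009/1675) = 34*(-1675/522009) = -56950/522009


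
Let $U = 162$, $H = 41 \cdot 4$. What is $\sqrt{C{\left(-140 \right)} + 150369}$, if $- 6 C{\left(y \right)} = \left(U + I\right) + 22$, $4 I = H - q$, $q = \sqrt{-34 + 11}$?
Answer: $\frac{\sqrt{21647736 + 6 i \sqrt{23}}}{12} \approx 387.73 + 0.00025769 i$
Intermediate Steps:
$H = 164$
$q = i \sqrt{23}$ ($q = \sqrt{-23} = i \sqrt{23} \approx 4.7958 i$)
$I = 41 - \frac{i \sqrt{23}}{4}$ ($I = \frac{164 - i \sqrt{23}}{4} = 41 - \frac{i \sqrt{23}}{4} \approx 41.0 - 1.199 i$)
$C{\left(y \right)} = - \frac{75}{2} + \frac{i \sqrt{23}}{24}$ ($C{\left(y \right)} = - \frac{\left(162 + \left(41 - \frac{i \sqrt{23}}{4}\right)\right) + 22}{6} = - \frac{\left(203 - \frac{i \sqrt{23}}{4}\right) + 22}{6} = - \frac{225 - \frac{i \sqrt{23}}{4}}{6} = - \frac{75}{2} + \frac{i \sqrt{23}}{24}$)
$\sqrt{C{\left(-140 \right)} + 150369} = \sqrt{\left(- \frac{75}{2} + \frac{i \sqrt{23}}{24}\right) + 150369} = \sqrt{\frac{300663}{2} + \frac{i \sqrt{23}}{24}}$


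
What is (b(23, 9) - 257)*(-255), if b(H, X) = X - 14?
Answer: 66810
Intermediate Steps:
b(H, X) = -14 + X
(b(23, 9) - 257)*(-255) = ((-14 + 9) - 257)*(-255) = (-5 - 257)*(-255) = -262*(-255) = 66810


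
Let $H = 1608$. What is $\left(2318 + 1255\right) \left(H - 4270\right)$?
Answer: $-9511326$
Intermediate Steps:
$\left(2318 + 1255\right) \left(H - 4270\right) = \left(2318 + 1255\right) \left(1608 - 4270\right) = 3573 \left(-2662\right) = -9511326$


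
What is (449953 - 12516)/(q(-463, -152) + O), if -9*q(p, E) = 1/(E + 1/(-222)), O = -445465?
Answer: -44283934695/45096649201 ≈ -0.98198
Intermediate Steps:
q(p, E) = -1/(9*(-1/222 + E)) (q(p, E) = -1/(9*(E + 1/(-222))) = -1/(9*(E - 1/222)) = -1/(9*(-1/222 + E)))
(449953 - 12516)/(q(-463, -152) + O) = (449953 - 12516)/(-74/(-3 + 666*(-152)) - 445465) = 437437/(-74/(-3 - 101232) - 445465) = 437437/(-74/(-101235) - 445465) = 437437/(-74*(-1/101235) - 445465) = 437437/(74/101235 - 445465) = 437437/(-45096649201/101235) = 437437*(-101235/45096649201) = -44283934695/45096649201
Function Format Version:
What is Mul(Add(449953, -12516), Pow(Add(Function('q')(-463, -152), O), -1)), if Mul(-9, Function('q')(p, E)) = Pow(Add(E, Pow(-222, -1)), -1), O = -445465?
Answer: Rational(-44283934695, 45096649201) ≈ -0.98198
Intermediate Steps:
Function('q')(p, E) = Mul(Rational(-1, 9), Pow(Add(Rational(-1, 222), E), -1)) (Function('q')(p, E) = Mul(Rational(-1, 9), Pow(Add(E, Pow(-222, -1)), -1)) = Mul(Rational(-1, 9), Pow(Add(E, Rational(-1, 222)), -1)) = Mul(Rational(-1, 9), Pow(Add(Rational(-1, 222), E), -1)))
Mul(Add(449953, -12516), Pow(Add(Function('q')(-463, -152), O), -1)) = Mul(Add(449953, -12516), Pow(Add(Mul(-74, Pow(Add(-3, Mul(666, -152)), -1)), -445465), -1)) = Mul(437437, Pow(Add(Mul(-74, Pow(Add(-3, -101232), -1)), -445465), -1)) = Mul(437437, Pow(Add(Mul(-74, Pow(-101235, -1)), -445465), -1)) = Mul(437437, Pow(Add(Mul(-74, Rational(-1, 101235)), -445465), -1)) = Mul(437437, Pow(Add(Rational(74, 101235), -445465), -1)) = Mul(437437, Pow(Rational(-45096649201, 101235), -1)) = Mul(437437, Rational(-101235, 45096649201)) = Rational(-44283934695, 45096649201)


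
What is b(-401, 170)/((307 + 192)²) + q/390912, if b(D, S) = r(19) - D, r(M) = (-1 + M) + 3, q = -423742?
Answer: -52673608439/48668739456 ≈ -1.0823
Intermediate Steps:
r(M) = 2 + M
b(D, S) = 21 - D (b(D, S) = (2 + 19) - D = 21 - D)
b(-401, 170)/((307 + 192)²) + q/390912 = (21 - 1*(-401))/((307 + 192)²) - 423742/390912 = (21 + 401)/(499²) - 423742*1/390912 = 422/249001 - 211871/195456 = -52673608439/48668739456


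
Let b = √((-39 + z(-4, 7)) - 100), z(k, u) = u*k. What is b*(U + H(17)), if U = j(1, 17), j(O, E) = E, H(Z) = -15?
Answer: 2*I*√167 ≈ 25.846*I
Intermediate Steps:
z(k, u) = k*u
U = 17
b = I*√167 (b = √((-39 - 4*7) - 100) = √((-39 - 28) - 100) = √(-67 - 100) = √(-167) = I*√167 ≈ 12.923*I)
b*(U + H(17)) = (I*√167)*(17 - 15) = (I*√167)*2 = 2*I*√167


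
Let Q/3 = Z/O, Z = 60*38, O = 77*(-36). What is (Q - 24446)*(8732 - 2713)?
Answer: -11330960108/77 ≈ -1.4716e+8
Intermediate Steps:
O = -2772
Z = 2280
Q = -190/77 (Q = 3*(2280/(-2772)) = 3*(2280*(-1/2772)) = 3*(-190/231) = -190/77 ≈ -2.4675)
(Q - 24446)*(8732 - 2713) = (-190/77 - 24446)*(8732 - 2713) = -1882532/77*6019 = -11330960108/77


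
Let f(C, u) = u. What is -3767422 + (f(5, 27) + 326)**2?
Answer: -3642813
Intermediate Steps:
-3767422 + (f(5, 27) + 326)**2 = -3767422 + (27 + 326)**2 = -3767422 + 353**2 = -3767422 + 124609 = -3642813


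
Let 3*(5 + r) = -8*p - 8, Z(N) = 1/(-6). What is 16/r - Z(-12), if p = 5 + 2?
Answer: -209/474 ≈ -0.44093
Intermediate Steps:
Z(N) = -1/6
p = 7
r = -79/3 (r = -5 + (-8*7 - 8)/3 = -5 + (-56 - 8)/3 = -5 + (1/3)*(-64) = -5 - 64/3 = -79/3 ≈ -26.333)
16/r - Z(-12) = 16/(-79/3) - 1*(-1/6) = 16*(-3/79) + 1/6 = -48/79 + 1/6 = -209/474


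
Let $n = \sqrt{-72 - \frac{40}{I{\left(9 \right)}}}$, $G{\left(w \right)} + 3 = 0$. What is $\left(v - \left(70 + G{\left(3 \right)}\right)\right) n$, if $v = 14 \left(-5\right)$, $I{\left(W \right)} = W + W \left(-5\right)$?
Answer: $- \frac{137 i \sqrt{638}}{3} \approx - 1153.5 i$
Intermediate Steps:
$G{\left(w \right)} = -3$ ($G{\left(w \right)} = -3 + 0 = -3$)
$I{\left(W \right)} = - 4 W$ ($I{\left(W \right)} = W - 5 W = - 4 W$)
$v = -70$
$n = \frac{i \sqrt{638}}{3}$ ($n = \sqrt{-72 - \frac{40}{\left(-4\right) 9}} = \sqrt{-72 - \frac{40}{-36}} = \sqrt{-72 - - \frac{10}{9}} = \sqrt{-72 + \frac{10}{9}} = \sqrt{- \frac{638}{9}} = \frac{i \sqrt{638}}{3} \approx 8.4196 i$)
$\left(v - \left(70 + G{\left(3 \right)}\right)\right) n = \left(-70 - 67\right) \frac{i \sqrt{638}}{3} = - 137 \frac{i \sqrt{638}}{3} = - \frac{137 i \sqrt{638}}{3}$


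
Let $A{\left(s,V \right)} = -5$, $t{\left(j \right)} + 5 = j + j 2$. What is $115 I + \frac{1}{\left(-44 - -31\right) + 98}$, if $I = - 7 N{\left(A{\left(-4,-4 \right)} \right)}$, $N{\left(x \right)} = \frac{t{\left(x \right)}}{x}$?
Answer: $- \frac{273699}{85} \approx -3220.0$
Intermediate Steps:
$t{\left(j \right)} = -5 + 3 j$ ($t{\left(j \right)} = -5 + \left(j + j 2\right) = -5 + \left(j + 2 j\right) = -5 + 3 j$)
$N{\left(x \right)} = \frac{-5 + 3 x}{x}$
$I = -28$ ($I = - 7 \left(3 - \frac{5}{-5}\right) = - 7 \left(3 - -1\right) = - 7 \left(3 + 1\right) = \left(-7\right) 4 = -28$)
$115 I + \frac{1}{\left(-44 - -31\right) + 98} = 115 \left(-28\right) + \frac{1}{\left(-44 - -31\right) + 98} = -3220 + \frac{1}{\left(-44 + 31\right) + 98} = -3220 + \frac{1}{-13 + 98} = -3220 + \frac{1}{85} = - \frac{273699}{85}$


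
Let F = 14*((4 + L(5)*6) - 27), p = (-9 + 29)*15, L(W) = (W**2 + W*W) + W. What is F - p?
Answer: 3998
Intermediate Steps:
L(W) = W + 2*W**2 (L(W) = (W**2 + W**2) + W = 2*W**2 + W = W + 2*W**2)
p = 300 (p = 20*15 = 300)
F = 4298 (F = 14*((4 + (5*(1 + 2*5))*6) - 27) = 14*((4 + (5*(1 + 10))*6) - 27) = 14*((4 + (5*11)*6) - 27) = 14*((4 + 55*6) - 27) = 14*((4 + 330) - 27) = 14*(334 - 27) = 14*307 = 4298)
F - p = 4298 - 1*300 = 4298 - 300 = 3998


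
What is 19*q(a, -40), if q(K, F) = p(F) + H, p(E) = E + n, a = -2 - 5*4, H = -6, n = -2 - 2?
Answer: -950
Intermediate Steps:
n = -4
a = -22 (a = -2 - 20 = -22)
p(E) = -4 + E (p(E) = E - 4 = -4 + E)
q(K, F) = -10 + F (q(K, F) = (-4 + F) - 6 = -10 + F)
19*q(a, -40) = 19*(-10 - 40) = 19*(-50) = -950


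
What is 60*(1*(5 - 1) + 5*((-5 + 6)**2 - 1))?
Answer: 240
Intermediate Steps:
60*(1*(5 - 1) + 5*((-5 + 6)**2 - 1)) = 60*(1*4 + 5*(1**2 - 1)) = 60*(4 + 5*(1 - 1)) = 60*(4 + 5*0) = 60*(4 + 0) = 60*4 = 240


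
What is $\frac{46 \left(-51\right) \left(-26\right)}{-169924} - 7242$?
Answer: $- \frac{13376637}{1847} \approx -7242.4$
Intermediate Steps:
$\frac{46 \left(-51\right) \left(-26\right)}{-169924} - 7242 = \left(-2346\right) \left(-26\right) \left(- \frac{1}{169924}\right) - 7242 = 60996 \left(- \frac{1}{169924}\right) - 7242 = - \frac{663}{1847} - 7242 = - \frac{13376637}{1847}$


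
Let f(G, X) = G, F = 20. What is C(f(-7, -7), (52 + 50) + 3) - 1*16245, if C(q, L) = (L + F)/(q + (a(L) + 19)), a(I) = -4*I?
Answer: -6628085/408 ≈ -16245.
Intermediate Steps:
C(q, L) = (20 + L)/(19 + q - 4*L) (C(q, L) = (L + 20)/(q + (-4*L + 19)) = (20 + L)/(q + (19 - 4*L)) = (20 + L)/(19 + q - 4*L))
C(f(-7, -7), (52 + 50) + 3) - 1*16245 = (20 + ((52 + 50) + 3))/(19 - 7 - 4*((52 + 50) + 3)) - 1*16245 = (20 + (102 + 3))/(19 - 7 - 4*(102 + 3)) - 16245 = (20 + 105)/(19 - 7 - 4*105) - 16245 = 125/(19 - 7 - 420) - 16245 = 125/(-408) - 16245 = -1/408*125 - 16245 = -125/408 - 16245 = -6628085/408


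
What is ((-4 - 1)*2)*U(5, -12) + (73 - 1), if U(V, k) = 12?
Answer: -48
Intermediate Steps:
((-4 - 1)*2)*U(5, -12) + (73 - 1) = ((-4 - 1)*2)*12 + (73 - 1) = -5*2*12 + 72 = -10*12 + 72 = -120 + 72 = -48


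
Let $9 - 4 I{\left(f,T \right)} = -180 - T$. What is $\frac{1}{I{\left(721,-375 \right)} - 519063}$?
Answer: $- \frac{2}{1038219} \approx -1.9264 \cdot 10^{-6}$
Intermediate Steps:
$I{\left(f,T \right)} = \frac{189}{4} + \frac{T}{4}$ ($I{\left(f,T \right)} = \frac{9}{4} - \frac{-180 - T}{4} = \frac{9}{4} + \left(45 + \frac{T}{4}\right) = \frac{189}{4} + \frac{T}{4}$)
$\frac{1}{I{\left(721,-375 \right)} - 519063} = \frac{1}{\left(\frac{189}{4} + \frac{1}{4} \left(-375\right)\right) - 519063} = \frac{1}{\left(\frac{189}{4} - \frac{375}{4}\right) - 519063} = \frac{1}{- \frac{93}{2} - 519063} = \frac{1}{- \frac{1038219}{2}} = - \frac{2}{1038219}$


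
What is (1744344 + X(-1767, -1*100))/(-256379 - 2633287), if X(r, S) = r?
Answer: -580859/963222 ≈ -0.60304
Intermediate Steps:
(1744344 + X(-1767, -1*100))/(-256379 - 2633287) = (1744344 - 1767)/(-256379 - 2633287) = 1742577/(-2889666) = 1742577*(-1/2889666) = -580859/963222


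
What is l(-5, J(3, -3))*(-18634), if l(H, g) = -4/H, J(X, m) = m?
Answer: -74536/5 ≈ -14907.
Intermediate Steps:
l(-5, J(3, -3))*(-18634) = -4/(-5)*(-18634) = -4*(-1/5)*(-18634) = (4/5)*(-18634) = -74536/5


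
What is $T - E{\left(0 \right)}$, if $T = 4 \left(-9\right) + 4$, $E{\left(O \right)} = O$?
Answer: $-32$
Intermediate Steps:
$T = -32$ ($T = -36 + 4 = -32$)
$T - E{\left(0 \right)} = -32 - 0 = -32 + 0 = -32$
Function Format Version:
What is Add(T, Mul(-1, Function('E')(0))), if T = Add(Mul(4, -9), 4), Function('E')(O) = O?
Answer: -32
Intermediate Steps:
T = -32 (T = Add(-36, 4) = -32)
Add(T, Mul(-1, Function('E')(0))) = Add(-32, Mul(-1, 0)) = Add(-32, 0) = -32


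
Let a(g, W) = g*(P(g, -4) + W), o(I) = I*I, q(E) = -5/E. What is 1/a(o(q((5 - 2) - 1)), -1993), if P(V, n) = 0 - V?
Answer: -16/199925 ≈ -8.0030e-5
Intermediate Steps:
P(V, n) = -V
o(I) = I²
a(g, W) = g*(W - g) (a(g, W) = g*(-g + W) = g*(W - g))
1/a(o(q((5 - 2) - 1)), -1993) = 1/((-5/((5 - 2) - 1))²*(-1993 - (-5/((5 - 2) - 1))²)) = 1/((-5/(3 - 1))²*(-1993 - (-5/(3 - 1))²)) = 1/((-5/2)²*(-1993 - (-5/2)²)) = 1/(25*(-1993 - 1*25/4)/4) = 1/(25*(-1993 - 25/4)/4) = 1/((25/4)*(-7997/4)) = 1/(-199925/16) = -16/199925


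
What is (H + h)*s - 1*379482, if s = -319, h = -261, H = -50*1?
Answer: -280273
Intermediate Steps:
H = -50
(H + h)*s - 1*379482 = (-50 - 261)*(-319) - 1*379482 = -311*(-319) - 379482 = 99209 - 379482 = -280273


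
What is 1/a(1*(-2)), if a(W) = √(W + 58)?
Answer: √14/28 ≈ 0.13363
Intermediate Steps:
a(W) = √(58 + W)
1/a(1*(-2)) = 1/(√(58 + 1*(-2))) = 1/(√(58 - 2)) = 1/(√56) = 1/(2*√14) = √14/28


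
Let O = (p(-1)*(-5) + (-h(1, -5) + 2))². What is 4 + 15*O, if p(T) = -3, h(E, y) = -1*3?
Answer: 6004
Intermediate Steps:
h(E, y) = -3
O = 400 (O = (-3*(-5) + (-1*(-3) + 2))² = (15 + (3 + 2))² = (15 + 5)² = 20² = 400)
4 + 15*O = 4 + 15*400 = 4 + 6000 = 6004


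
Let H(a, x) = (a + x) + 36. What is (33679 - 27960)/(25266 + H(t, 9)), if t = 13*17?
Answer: 5719/25532 ≈ 0.22399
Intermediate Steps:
t = 221
H(a, x) = 36 + a + x
(33679 - 27960)/(25266 + H(t, 9)) = (33679 - 27960)/(25266 + (36 + 221 + 9)) = 5719/(25266 + 266) = 5719/25532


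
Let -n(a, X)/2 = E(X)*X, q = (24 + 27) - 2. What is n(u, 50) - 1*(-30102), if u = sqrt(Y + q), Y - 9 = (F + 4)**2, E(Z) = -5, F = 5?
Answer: 30602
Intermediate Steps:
q = 49 (q = 51 - 2 = 49)
Y = 90 (Y = 9 + (5 + 4)**2 = 9 + 9**2 = 9 + 81 = 90)
u = sqrt(139) (u = sqrt(90 + 49) = sqrt(139) ≈ 11.790)
n(a, X) = 10*X (n(a, X) = -(-10)*X = 10*X)
n(u, 50) - 1*(-30102) = 10*50 - 1*(-30102) = 500 + 30102 = 30602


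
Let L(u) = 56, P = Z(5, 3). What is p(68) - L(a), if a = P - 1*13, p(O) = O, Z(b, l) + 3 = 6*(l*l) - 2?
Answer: 12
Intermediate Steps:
Z(b, l) = -5 + 6*l² (Z(b, l) = -3 + (6*(l*l) - 2) = -3 + (6*l² - 2) = -3 + (-2 + 6*l²) = -5 + 6*l²)
P = 49 (P = -5 + 6*3² = -5 + 6*9 = -5 + 54 = 49)
a = 36 (a = 49 - 1*13 = 49 - 13 = 36)
p(68) - L(a) = 68 - 1*56 = 68 - 56 = 12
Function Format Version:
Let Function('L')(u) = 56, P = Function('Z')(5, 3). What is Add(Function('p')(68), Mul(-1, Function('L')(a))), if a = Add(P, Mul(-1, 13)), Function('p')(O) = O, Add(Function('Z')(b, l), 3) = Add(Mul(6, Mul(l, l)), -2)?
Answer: 12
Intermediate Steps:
Function('Z')(b, l) = Add(-5, Mul(6, Pow(l, 2))) (Function('Z')(b, l) = Add(-3, Add(Mul(6, Mul(l, l)), -2)) = Add(-3, Add(Mul(6, Pow(l, 2)), -2)) = Add(-3, Add(-2, Mul(6, Pow(l, 2)))) = Add(-5, Mul(6, Pow(l, 2))))
P = 49 (P = Add(-5, Mul(6, Pow(3, 2))) = Add(-5, Mul(6, 9)) = Add(-5, 54) = 49)
a = 36 (a = Add(49, Mul(-1, 13)) = Add(49, -13) = 36)
Add(Function('p')(68), Mul(-1, Function('L')(a))) = Add(68, Mul(-1, 56)) = Add(68, -56) = 12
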